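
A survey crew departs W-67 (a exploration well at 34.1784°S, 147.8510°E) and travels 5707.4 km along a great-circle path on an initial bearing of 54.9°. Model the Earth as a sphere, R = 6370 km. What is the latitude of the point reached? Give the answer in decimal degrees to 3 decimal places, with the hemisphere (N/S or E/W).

δ = d/R = 5707.4/6370 = 0.895981 rad
φ₂ = arcsin(sin φ₁ cos δ + cos φ₁ sin δ cos θ)
   = arcsin(-0.56177·0.62475 + 0.82729·0.78082·0.57501) = 1.17274°
λ₂ = λ₁ + atan2(sin θ sin δ cos φ₁, cos δ − sin φ₁ sin φ₂) = -172.43443°

1.173°N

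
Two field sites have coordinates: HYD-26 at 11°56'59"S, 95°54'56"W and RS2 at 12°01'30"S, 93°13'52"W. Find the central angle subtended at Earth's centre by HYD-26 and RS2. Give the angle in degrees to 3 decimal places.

HYD-26: φ = -11.94972°, λ = -95.91556°
RS2: φ = -12.02500°, λ = -93.23111°
Δφ = -0.0753°,  Δλ = 2.6844°
a = sin²(Δφ/2) + cos φ₁ cos φ₂ sin²(Δλ/2) = 0.000525
c = 2·arcsin(√a) = 0.045849 rad = 2.6270°

2.627°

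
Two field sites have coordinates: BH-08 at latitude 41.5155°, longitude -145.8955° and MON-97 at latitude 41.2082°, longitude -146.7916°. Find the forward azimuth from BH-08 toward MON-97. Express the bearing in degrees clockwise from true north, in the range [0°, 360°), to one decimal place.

Δλ = -0.8961°
y = sin Δλ · cos φ₂ = -0.011766
x = cos φ₁ sin φ₂ − sin φ₁ cos φ₂ cos Δλ = -0.005302
θ = atan2(y, x) = -114.2593° → 245.7407° (mod 360°)

245.7°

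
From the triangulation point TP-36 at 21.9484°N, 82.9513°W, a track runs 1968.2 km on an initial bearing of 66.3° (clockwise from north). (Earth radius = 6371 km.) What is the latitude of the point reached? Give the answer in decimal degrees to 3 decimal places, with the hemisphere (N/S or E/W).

δ = d/R = 1968.2/6371 = 0.308931 rad
φ₂ = arcsin(sin φ₁ cos δ + cos φ₁ sin δ cos θ)
   = arcsin(0.37377·0.95266 + 0.92752·0.30404·0.40195) = 27.99715°
λ₂ = λ₁ + atan2(sin θ sin δ cos φ₁, cos δ − sin φ₁ sin φ₂) = -64.57253°

27.997°N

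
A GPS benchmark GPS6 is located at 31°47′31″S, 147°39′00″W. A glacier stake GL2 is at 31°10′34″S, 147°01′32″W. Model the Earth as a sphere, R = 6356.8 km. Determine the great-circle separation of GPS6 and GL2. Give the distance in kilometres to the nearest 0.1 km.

GPS6: φ = -31.79194°, λ = -147.65000°
GL2: φ = -31.17611°, λ = -147.02556°
Δφ = 0.6158°,  Δλ = 0.6244°
a = sin²(Δφ/2) + cos φ₁ cos φ₂ sin²(Δλ/2) = 0.000050
c = 2·arcsin(√a) = 0.014209 rad = 0.8141°
d = R·c = 6356.8 × 0.014209 = 90.3 km

90.3 km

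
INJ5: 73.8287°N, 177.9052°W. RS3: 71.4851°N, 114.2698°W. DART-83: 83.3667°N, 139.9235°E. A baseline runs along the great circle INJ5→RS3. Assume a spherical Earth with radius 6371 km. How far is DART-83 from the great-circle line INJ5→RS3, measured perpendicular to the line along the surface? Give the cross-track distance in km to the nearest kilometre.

1342 km

δ₁₃ = central angle INJ5→DART-83 = 0.210876 rad  (haversine)
θ₁₃ = bearing INJ5→DART-83 = 338.254°,  θ₁₂ = bearing INJ5→RS3 = 65.668°
dₓₜ = R·arcsin(sin δ₁₃ · sin(θ₁₃ − θ₁₂)) = 6371·arcsin(0.20932·sin(272.586°)) = -1342.103 km
|dₓₜ| = 1342.103 km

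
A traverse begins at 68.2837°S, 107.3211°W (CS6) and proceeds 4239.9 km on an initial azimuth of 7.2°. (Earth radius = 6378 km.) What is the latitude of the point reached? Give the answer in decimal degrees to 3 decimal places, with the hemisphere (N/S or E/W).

δ = d/R = 4239.9/6378 = 0.664770 rad
φ₂ = arcsin(sin φ₁ cos δ + cos φ₁ sin δ cos θ)
   = arcsin(-0.92903·0.78706 + 0.37001·0.61688·0.99211) = -30.31460°
λ₂ = λ₁ + atan2(sin θ sin δ cos φ₁, cos δ − sin φ₁ sin φ₂) = -102.18273°

30.315°S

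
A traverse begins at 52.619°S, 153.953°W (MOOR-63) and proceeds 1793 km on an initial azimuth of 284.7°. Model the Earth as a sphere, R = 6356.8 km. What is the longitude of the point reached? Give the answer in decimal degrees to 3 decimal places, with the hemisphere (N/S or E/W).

δ = d/R = 1793/6356.8 = 0.282060 rad
φ₂ = arcsin(sin φ₁ cos δ + cos φ₁ sin δ cos θ)
   = arcsin(-0.79462·0.96048 + 0.60711·0.27833·0.25376) = -46.08221°
λ₂ = λ₁ + atan2(sin θ sin δ cos φ₁, cos δ − sin φ₁ sin φ₂) = -176.79187°

176.792°W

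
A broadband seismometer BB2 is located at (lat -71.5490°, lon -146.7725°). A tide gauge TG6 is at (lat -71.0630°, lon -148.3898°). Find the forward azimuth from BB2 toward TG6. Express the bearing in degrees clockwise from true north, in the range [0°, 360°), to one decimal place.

312.4°

Δλ = -1.6173°
y = sin Δλ · cos φ₂ = -0.009159
x = cos φ₁ sin φ₂ − sin φ₁ cos φ₂ cos Δλ = 0.008360
θ = atan2(y, x) = -47.6138° → 312.3862° (mod 360°)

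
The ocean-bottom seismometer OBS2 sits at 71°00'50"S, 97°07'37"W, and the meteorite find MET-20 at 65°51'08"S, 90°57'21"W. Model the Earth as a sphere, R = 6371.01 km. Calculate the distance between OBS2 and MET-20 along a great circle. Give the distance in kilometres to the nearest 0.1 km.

OBS2: φ = -71.01389°, λ = -97.12694°
MET-20: φ = -65.85222°, λ = -90.95583°
Δφ = 5.1617°,  Δλ = 6.1711°
a = sin²(Δφ/2) + cos φ₁ cos φ₂ sin²(Δλ/2) = 0.002413
c = 2·arcsin(√a) = 0.098288 rad = 5.6315°
d = R·c = 6371.01 × 0.098288 = 626.2 km

626.2 km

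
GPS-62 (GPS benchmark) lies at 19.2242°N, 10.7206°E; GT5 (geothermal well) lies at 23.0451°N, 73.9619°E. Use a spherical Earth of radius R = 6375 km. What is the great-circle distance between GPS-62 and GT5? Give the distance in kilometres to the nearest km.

6527 km

Δφ = 3.8209°,  Δλ = 63.2413°
a = sin²(Δφ/2) + cos φ₁ cos φ₂ sin²(Δλ/2) = 0.239953
c = 2·arcsin(√a) = 1.023835 rad = 58.6614°
d = R·c = 6375 × 1.023835 = 6526.9 km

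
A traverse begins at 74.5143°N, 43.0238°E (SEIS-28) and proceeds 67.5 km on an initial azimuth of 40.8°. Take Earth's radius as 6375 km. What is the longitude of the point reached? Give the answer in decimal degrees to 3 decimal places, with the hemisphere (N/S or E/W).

δ = d/R = 67.5/6375 = 0.010588 rad
φ₂ = arcsin(sin φ₁ cos δ + cos φ₁ sin δ cos θ)
   = arcsin(0.96370·0.99994 + 0.26700·0.01059·0.75700) = 74.96844°
λ₂ = λ₁ + atan2(sin θ sin δ cos φ₁, cos δ − sin φ₁ sin φ₂) = 44.55240°

44.552°E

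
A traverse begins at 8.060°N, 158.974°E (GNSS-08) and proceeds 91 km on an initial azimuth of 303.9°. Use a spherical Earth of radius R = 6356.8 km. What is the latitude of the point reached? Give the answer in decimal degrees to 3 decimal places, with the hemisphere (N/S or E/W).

δ = d/R = 91/6356.8 = 0.014315 rad
φ₂ = arcsin(sin φ₁ cos δ + cos φ₁ sin δ cos θ)
   = arcsin(0.14021·0.99990 + 0.99012·0.01431·0.55775) = 8.51688°
λ₂ = λ₁ + atan2(sin θ sin δ cos φ₁, cos δ − sin φ₁ sin φ₂) = 158.28563°

8.517°N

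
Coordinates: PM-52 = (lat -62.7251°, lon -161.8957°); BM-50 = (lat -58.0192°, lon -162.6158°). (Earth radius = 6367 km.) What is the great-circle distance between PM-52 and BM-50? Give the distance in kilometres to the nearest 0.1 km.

Δφ = 4.7059°,  Δλ = -0.7201°
a = sin²(Δφ/2) + cos φ₁ cos φ₂ sin²(Δλ/2) = 0.001695
c = 2·arcsin(√a) = 0.082367 rad = 4.7193°
d = R·c = 6367 × 0.082367 = 524.4 km

524.4 km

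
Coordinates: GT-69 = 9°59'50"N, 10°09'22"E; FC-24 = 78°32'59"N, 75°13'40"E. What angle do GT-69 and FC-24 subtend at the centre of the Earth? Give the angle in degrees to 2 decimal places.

75.37°

GT-69: φ = +9.99722°, λ = +10.15611°
FC-24: φ = +78.54972°, λ = +75.22778°
Δφ = 68.5525°,  Δλ = 65.0717°
a = sin²(Δφ/2) + cos φ₁ cos φ₂ sin²(Δλ/2) = 0.373727
c = 2·arcsin(√a) = 1.315485 rad = 75.3717°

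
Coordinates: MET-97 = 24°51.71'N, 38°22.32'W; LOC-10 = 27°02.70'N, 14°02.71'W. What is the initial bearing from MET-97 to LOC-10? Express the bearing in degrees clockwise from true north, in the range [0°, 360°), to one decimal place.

79.0°

MET-97: φ = +24.86183°, λ = -38.37200°
LOC-10: φ = +27.04500°, λ = -14.04517°
Δλ = 24.3268°
y = sin Δλ · cos φ₂ = 0.366895
x = cos φ₁ sin φ₂ − sin φ₁ cos φ₂ cos Δλ = 0.071342
θ = atan2(y, x) = 78.9963° → 78.9963° (mod 360°)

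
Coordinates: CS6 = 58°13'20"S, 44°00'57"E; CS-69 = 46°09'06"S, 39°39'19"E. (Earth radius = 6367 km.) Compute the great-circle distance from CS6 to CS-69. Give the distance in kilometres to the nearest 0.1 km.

1373.1 km

CS6: φ = -58.22222°, λ = +44.01583°
CS-69: φ = -46.15167°, λ = +39.65528°
Δφ = 12.0706°,  Δλ = -4.3606°
a = sin²(Δφ/2) + cos φ₁ cos φ₂ sin²(Δλ/2) = 0.011583
c = 2·arcsin(√a) = 0.215663 rad = 12.3566°
d = R·c = 6367 × 0.215663 = 1373.1 km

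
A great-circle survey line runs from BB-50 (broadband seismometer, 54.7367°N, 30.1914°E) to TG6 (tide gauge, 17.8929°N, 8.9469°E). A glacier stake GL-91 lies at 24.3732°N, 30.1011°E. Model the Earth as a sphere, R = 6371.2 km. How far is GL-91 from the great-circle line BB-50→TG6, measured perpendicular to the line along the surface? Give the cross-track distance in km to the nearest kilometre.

δ₁₃ = central angle BB-50→GL-91 = 0.529944 rad  (haversine)
θ₁₃ = bearing BB-50→GL-91 = 180.163°,  θ₁₂ = bearing BB-50→TG6 = 212.235°
dₓₜ = R·arcsin(sin δ₁₃ · sin(θ₁₃ − θ₁₂)) = 6371.2·arcsin(0.50549·sin(-32.072°)) = -1731.295 km
|dₓₜ| = 1731.295 km

1731 km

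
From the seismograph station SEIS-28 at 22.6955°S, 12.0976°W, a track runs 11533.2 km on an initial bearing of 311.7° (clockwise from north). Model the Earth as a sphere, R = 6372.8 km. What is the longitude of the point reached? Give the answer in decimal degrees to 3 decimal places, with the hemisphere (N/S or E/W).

δ = d/R = 11533.2/6372.8 = 1.809754 rad
φ₂ = arcsin(sin φ₁ cos δ + cos φ₁ sin δ cos θ)
   = arcsin(-0.38583·-0.23669 + 0.92257·0.97159·0.66523) = 43.44080°
λ₂ = λ₁ + atan2(sin θ sin δ cos φ₁, cos δ − sin φ₁ sin φ₂) = -99.64966°

99.650°W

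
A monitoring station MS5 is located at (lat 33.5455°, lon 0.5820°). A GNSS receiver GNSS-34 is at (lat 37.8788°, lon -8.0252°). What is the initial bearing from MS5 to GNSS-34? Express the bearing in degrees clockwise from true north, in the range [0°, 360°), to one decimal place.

304.3°

Δλ = -8.6072°
y = sin Δλ · cos φ₂ = -0.118128
x = cos φ₁ sin φ₂ − sin φ₁ cos φ₂ cos Δλ = 0.080471
θ = atan2(y, x) = -55.7367° → 304.2633° (mod 360°)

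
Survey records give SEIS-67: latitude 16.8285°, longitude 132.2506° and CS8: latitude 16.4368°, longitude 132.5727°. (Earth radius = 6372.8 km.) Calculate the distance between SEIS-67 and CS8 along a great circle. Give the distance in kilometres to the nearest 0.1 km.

55.5 km

Δφ = -0.3917°,  Δλ = 0.3221°
a = sin²(Δφ/2) + cos φ₁ cos φ₂ sin²(Δλ/2) = 0.000019
c = 2·arcsin(√a) = 0.008704 rad = 0.4987°
d = R·c = 6372.8 × 0.008704 = 55.5 km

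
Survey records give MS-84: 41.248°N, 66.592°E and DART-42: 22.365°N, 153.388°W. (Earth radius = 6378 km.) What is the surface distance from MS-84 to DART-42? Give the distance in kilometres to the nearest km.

11841 km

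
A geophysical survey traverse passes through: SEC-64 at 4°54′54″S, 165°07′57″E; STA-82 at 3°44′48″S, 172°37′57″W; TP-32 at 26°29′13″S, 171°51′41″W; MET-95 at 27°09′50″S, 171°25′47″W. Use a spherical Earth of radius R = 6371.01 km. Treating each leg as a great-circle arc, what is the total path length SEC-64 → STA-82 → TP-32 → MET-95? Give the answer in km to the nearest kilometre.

SEC-64: φ = -4.91500°, λ = +165.13250°
STA-82: φ = -3.74667°, λ = -172.63250°
TP-32: φ = -26.48694°, λ = -171.86139°
MET-95: φ = -27.16389°, λ = -171.42972°
SEC-64→STA-82: c = 0.387482 rad, d = 2468.65 km
STA-82→TP-32: c = 0.397102 rad, d = 2529.94 km
TP-32→MET-95: c = 0.013594 rad, d = 86.61 km
Total = 2468.65 + 2529.94 + 86.61 = 5085.20 km

5085 km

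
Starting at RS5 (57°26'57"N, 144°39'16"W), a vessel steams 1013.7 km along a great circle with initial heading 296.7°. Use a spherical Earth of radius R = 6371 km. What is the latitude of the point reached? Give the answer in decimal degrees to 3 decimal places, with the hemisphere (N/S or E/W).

60.525°N

RS5: φ = +57.44917°, λ = -144.65444°
δ = d/R = 1013.7/6371 = 0.159112 rad
φ₂ = arcsin(sin φ₁ cos δ + cos φ₁ sin δ cos θ)
   = arcsin(0.84291·0.98737 + 0.53805·0.15844·0.44932) = 60.52506°
λ₂ = λ₁ + atan2(sin θ sin δ cos φ₁, cos δ − sin φ₁ sin φ₂) = -161.37305°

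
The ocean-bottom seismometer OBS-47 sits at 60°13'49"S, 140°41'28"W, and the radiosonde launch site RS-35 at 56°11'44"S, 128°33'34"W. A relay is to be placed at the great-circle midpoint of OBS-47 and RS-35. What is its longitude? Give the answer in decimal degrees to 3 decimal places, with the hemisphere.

134.279°W

OBS-47: φ = -60.23028°, λ = -140.69111°
RS-35: φ = -56.19556°, λ = -128.55944°
Bx = cos φ₂ cos Δλ = 0.543935,  By = cos φ₂ sin Δλ = 0.116924
φₘ = atan2(sin φ₁ + sin φ₂, √((cos φ₁ + Bx)² + By²)) = -58.35631°
λₘ = λ₁ + atan2(By, cos φ₁ + Bx) = -134.27921°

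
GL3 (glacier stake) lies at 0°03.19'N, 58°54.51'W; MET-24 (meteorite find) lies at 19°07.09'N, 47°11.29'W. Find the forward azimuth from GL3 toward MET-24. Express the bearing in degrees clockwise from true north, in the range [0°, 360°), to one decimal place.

30.4°

GL3: φ = +0.05317°, λ = -58.90850°
MET-24: φ = +19.11817°, λ = -47.18817°
Δλ = 11.7203°
y = sin Δλ · cos φ₂ = 0.191931
x = cos φ₁ sin φ₂ − sin φ₁ cos φ₂ cos Δλ = 0.326659
θ = atan2(y, x) = 30.4367° → 30.4367° (mod 360°)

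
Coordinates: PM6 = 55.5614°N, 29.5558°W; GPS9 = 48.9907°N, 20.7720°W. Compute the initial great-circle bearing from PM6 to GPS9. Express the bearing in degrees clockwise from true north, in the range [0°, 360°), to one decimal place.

137.2°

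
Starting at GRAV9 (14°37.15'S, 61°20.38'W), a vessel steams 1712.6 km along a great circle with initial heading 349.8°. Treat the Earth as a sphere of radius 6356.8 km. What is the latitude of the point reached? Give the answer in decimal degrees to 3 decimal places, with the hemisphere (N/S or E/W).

GRAV9: φ = -14.61917°, λ = -61.33967°
δ = d/R = 1712.6/6356.8 = 0.269412 rad
φ₂ = arcsin(sin φ₁ cos δ + cos φ₁ sin δ cos θ)
   = arcsin(-0.25239·0.96393 + 0.96762·0.26616·0.98420) = 0.58379°
λ₂ = λ₁ + atan2(sin θ sin δ cos φ₁, cos δ − sin φ₁ sin φ₂) = -64.04137°

0.584°N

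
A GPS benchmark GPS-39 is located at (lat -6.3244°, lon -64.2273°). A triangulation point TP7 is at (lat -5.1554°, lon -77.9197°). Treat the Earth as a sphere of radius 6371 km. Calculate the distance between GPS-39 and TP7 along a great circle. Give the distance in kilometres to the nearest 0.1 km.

1520.4 km

Δφ = 1.1690°,  Δλ = -13.6924°
a = sin²(Δφ/2) + cos φ₁ cos φ₂ sin²(Δλ/2) = 0.014170
c = 2·arcsin(√a) = 0.238643 rad = 13.6732°
d = R·c = 6371 × 0.238643 = 1520.4 km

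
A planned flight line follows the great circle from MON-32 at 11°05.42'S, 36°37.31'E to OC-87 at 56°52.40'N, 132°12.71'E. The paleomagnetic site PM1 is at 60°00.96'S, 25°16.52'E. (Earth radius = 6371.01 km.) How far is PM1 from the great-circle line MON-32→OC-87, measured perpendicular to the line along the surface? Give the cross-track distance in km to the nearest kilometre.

MON-32: φ = -11.09033°, λ = +36.62183°
OC-87: φ = +56.87333°, λ = +132.21183°
PM1: φ = -60.01600°, λ = +25.27533°
δ₁₃ = central angle MON-32→PM1 = 0.866560 rad  (haversine)
θ₁₃ = bearing MON-32→PM1 = 187.413°,  θ₁₂ = bearing MON-32→OC-87 = 33.828°
dₓₜ = R·arcsin(sin δ₁₃ · sin(θ₁₃ − θ₁₂)) = 6371.01·arcsin(0.76211·sin(153.584°)) = 2203.755 km
|dₓₜ| = 2203.755 km

2204 km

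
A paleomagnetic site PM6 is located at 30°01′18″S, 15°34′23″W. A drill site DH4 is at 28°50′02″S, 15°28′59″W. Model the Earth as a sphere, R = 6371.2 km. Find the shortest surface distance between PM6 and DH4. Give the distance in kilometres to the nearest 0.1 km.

132.4 km

PM6: φ = -30.02167°, λ = -15.57306°
DH4: φ = -28.83389°, λ = -15.48306°
Δφ = 1.1878°,  Δλ = 0.0900°
a = sin²(Δφ/2) + cos φ₁ cos φ₂ sin²(Δλ/2) = 0.000108
c = 2·arcsin(√a) = 0.020776 rad = 1.1904°
d = R·c = 6371.2 × 0.020776 = 132.4 km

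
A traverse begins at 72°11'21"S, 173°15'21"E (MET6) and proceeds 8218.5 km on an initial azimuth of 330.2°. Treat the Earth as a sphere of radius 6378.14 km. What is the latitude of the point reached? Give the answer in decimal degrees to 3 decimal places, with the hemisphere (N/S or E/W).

MET6: φ = -72.18917°, λ = +173.25583°
δ = d/R = 8218.5/6378.14 = 1.288542 rad
φ₂ = arcsin(sin φ₁ cos δ + cos φ₁ sin δ cos θ)
   = arcsin(-0.95207·0.27852 + 0.30588·0.96043·0.86777) = -0.58715°
λ₂ = λ₁ + atan2(sin θ sin δ cos φ₁, cos δ − sin φ₁ sin φ₂) = 144.74442°

0.587°S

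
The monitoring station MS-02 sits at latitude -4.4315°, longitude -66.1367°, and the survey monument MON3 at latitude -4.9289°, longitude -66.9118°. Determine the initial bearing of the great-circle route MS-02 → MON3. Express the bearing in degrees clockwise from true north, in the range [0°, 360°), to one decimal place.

Δλ = -0.7751°
y = sin Δλ · cos φ₂ = -0.013478
x = cos φ₁ sin φ₂ − sin φ₁ cos φ₂ cos Δλ = -0.008688
θ = atan2(y, x) = -122.8074° → 237.1926° (mod 360°)

237.2°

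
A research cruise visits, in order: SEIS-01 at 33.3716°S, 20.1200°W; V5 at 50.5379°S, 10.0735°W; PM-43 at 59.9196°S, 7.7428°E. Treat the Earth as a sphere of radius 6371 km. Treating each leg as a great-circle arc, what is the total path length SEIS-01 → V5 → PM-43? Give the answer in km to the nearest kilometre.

SEIS-01→V5: c = 0.326055 rad, d = 2077.29 km
V5→PM-43: c = 0.239962 rad, d = 1528.80 km
Total = 2077.29 + 1528.80 = 3606.09 km

3606 km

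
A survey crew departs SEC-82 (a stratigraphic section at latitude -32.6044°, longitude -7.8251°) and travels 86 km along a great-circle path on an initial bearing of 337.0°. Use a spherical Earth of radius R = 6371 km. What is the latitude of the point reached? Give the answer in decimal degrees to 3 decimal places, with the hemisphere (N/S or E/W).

δ = d/R = 86/6371 = 0.013499 rad
φ₂ = arcsin(sin φ₁ cos δ + cos φ₁ sin δ cos θ)
   = arcsin(-0.53884·0.99991 + 0.84241·0.01350·0.92050) = -31.89196°
λ₂ = λ₁ + atan2(sin θ sin δ cos φ₁, cos δ − sin φ₁ sin φ₂) = -8.18102°

31.892°S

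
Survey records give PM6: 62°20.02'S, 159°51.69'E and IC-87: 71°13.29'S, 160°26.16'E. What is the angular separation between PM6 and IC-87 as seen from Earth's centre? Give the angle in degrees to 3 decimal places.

8.891°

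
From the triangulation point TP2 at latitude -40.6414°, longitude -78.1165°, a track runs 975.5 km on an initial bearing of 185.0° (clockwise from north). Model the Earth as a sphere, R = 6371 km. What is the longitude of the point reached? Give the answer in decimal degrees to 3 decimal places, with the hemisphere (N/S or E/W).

δ = d/R = 975.5/6371 = 0.153116 rad
φ₂ = arcsin(sin φ₁ cos δ + cos φ₁ sin δ cos θ)
   = arcsin(-0.65132·0.98830 + 0.75880·0.15252·-0.99619) = -49.37551°
λ₂ = λ₁ + atan2(sin θ sin δ cos φ₁, cos δ − sin φ₁ sin φ₂) = -79.28633°

79.286°W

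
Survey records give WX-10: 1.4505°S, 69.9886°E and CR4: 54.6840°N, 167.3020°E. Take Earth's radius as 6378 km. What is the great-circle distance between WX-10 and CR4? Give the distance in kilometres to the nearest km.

10620 km

Δφ = 56.1345°,  Δλ = 97.3134°
a = sin²(Δφ/2) + cos φ₁ cos φ₂ sin²(Δλ/2) = 0.547110
c = 2·arcsin(√a) = 1.665156 rad = 95.4064°
d = R·c = 6378 × 1.665156 = 10620.4 km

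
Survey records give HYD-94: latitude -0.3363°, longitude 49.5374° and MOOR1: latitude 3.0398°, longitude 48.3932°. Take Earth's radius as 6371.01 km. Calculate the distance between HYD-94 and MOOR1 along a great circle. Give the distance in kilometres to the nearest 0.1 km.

Δφ = 3.3761°,  Δλ = -1.1442°
a = sin²(Δφ/2) + cos φ₁ cos φ₂ sin²(Δλ/2) = 0.000967
c = 2·arcsin(√a) = 0.062213 rad = 3.5646°
d = R·c = 6371.01 × 0.062213 = 396.4 km

396.4 km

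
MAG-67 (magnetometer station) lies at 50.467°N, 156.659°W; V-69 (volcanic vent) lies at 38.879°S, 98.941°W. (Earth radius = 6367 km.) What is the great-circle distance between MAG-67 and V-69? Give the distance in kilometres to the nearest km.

11410 km

Δφ = -89.3460°,  Δλ = 57.7180°
a = sin²(Δφ/2) + cos φ₁ cos φ₂ sin²(Δλ/2) = 0.609727
c = 2·arcsin(√a) = 1.792050 rad = 102.6769°
d = R·c = 6367 × 1.792050 = 11410.0 km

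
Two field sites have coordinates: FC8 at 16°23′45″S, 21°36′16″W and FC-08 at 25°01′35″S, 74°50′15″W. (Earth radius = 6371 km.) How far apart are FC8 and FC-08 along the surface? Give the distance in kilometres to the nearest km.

5585 km

FC8: φ = -16.39583°, λ = -21.60444°
FC-08: φ = -25.02639°, λ = -74.83750°
Δφ = -8.6306°,  Δλ = -53.2331°
a = sin²(Δφ/2) + cos φ₁ cos φ₂ sin²(Δλ/2) = 0.180140
c = 2·arcsin(√a) = 0.876663 rad = 50.2291°
d = R·c = 6371 × 0.876663 = 5585.2 km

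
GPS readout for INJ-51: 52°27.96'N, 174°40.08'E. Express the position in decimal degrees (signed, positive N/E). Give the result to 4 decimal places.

lat: 52.4660° N → +52.4660°
lon: 174.6680° E → +174.6680°

+52.4660°, +174.6680°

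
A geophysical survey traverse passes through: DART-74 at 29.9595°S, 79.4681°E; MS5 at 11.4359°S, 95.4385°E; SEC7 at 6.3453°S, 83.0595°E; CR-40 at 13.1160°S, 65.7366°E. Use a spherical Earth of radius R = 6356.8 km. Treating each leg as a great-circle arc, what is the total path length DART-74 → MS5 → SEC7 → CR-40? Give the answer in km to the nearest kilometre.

DART-74→MS5: c = 0.414251 rad, d = 2633.31 km
MS5→SEC7: c = 0.231132 rad, d = 1469.26 km
SEC7→CR-40: c = 0.320361 rad, d = 2036.47 km
Total = 2633.31 + 1469.26 + 2036.47 = 6139.04 km

6139 km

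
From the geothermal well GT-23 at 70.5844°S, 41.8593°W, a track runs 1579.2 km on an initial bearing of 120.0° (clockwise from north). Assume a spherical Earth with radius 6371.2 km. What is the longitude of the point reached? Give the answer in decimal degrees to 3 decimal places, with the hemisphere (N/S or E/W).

δ = d/R = 1579.2/6371.2 = 0.247865 rad
φ₂ = arcsin(sin φ₁ cos δ + cos φ₁ sin δ cos θ)
   = arcsin(-0.94313·0.96944 + 0.33242·0.24534·-0.50000) = -72.76265°
λ₂ = λ₁ + atan2(sin θ sin δ cos φ₁, cos δ − sin φ₁ sin φ₂) = 3.94731°

3.947°E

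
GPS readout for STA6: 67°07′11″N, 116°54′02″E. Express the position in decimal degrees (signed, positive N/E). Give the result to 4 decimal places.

lat: 67.1197° N → +67.1197°
lon: 116.9006° E → +116.9006°

+67.1197°, +116.9006°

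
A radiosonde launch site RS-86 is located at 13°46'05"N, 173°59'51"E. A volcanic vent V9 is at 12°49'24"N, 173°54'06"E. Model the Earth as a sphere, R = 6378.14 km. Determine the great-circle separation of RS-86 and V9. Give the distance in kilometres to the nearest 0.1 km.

105.7 km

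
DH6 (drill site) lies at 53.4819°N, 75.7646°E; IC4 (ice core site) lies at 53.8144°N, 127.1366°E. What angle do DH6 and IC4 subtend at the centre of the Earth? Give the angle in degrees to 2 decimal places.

29.78°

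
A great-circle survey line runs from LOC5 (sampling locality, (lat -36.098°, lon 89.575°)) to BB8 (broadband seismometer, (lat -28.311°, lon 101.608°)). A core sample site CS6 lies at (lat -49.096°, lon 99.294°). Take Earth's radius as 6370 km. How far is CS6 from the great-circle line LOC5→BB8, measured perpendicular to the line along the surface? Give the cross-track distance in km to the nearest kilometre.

1628 km

δ₁₃ = central angle LOC5→CS6 = 0.258462 rad  (haversine)
θ₁₃ = bearing LOC5→CS6 = 154.375°,  θ₁₂ = bearing LOC5→BB8 = 55.937°
dₓₜ = R·arcsin(sin δ₁₃ · sin(θ₁₃ − θ₁₂)) = 6370·arcsin(0.25559·sin(98.438°)) = 1628.177 km
|dₓₜ| = 1628.177 km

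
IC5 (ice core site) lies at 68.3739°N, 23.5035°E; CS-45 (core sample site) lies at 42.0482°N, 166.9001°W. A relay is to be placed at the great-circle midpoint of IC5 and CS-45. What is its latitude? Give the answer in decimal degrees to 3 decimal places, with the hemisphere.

Bx = cos φ₂ cos Δλ = -0.730374,  By = cos φ₂ sin Δλ = 0.134096
φₘ = atan2(sin φ₁ + sin φ₂, √((cos φ₁ + Bx)² + By²)) = 76.43560°
λₘ = λ₁ + atan2(By, cos φ₁ + Bx) = -176.83169°

76.436°N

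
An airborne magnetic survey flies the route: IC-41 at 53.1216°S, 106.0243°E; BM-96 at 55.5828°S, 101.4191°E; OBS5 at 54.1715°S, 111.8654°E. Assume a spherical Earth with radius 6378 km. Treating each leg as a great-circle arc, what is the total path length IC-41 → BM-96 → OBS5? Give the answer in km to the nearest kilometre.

1092 km

IC-41→BM-96: c = 0.063533 rad, d = 405.21 km
BM-96→OBS5: c = 0.107636 rad, d = 686.50 km
Total = 405.21 + 686.50 = 1091.72 km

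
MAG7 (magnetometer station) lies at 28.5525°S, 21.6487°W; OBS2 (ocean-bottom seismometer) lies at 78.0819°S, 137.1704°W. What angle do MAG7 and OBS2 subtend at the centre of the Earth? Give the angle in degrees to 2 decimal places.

Δφ = -49.5294°,  Δλ = -115.5217°
a = sin²(Δφ/2) + cos φ₁ cos φ₂ sin²(Δλ/2) = 0.305247
c = 2·arcsin(√a) = 1.170702 rad = 67.0763°

67.08°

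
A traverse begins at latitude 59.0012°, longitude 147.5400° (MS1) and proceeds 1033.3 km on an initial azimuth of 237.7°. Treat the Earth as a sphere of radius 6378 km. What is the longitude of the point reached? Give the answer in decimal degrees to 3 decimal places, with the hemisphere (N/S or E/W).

134.359°E

δ = d/R = 1033.3/6378 = 0.162010 rad
φ₂ = arcsin(sin φ₁ cos δ + cos φ₁ sin δ cos θ)
   = arcsin(0.85718·0.98691 + 0.51502·0.16130·-0.53435) = 53.27958°
λ₂ = λ₁ + atan2(sin θ sin δ cos φ₁, cos δ − sin φ₁ sin φ₂) = 134.35878°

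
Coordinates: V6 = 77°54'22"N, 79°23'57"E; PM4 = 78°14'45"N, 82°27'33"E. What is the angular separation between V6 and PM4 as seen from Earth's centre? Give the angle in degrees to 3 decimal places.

V6: φ = +77.90611°, λ = +79.39917°
PM4: φ = +78.24583°, λ = +82.45917°
Δφ = 0.3397°,  Δλ = 3.0600°
a = sin²(Δφ/2) + cos φ₁ cos φ₂ sin²(Δλ/2) = 0.000039
c = 2·arcsin(√a) = 0.012525 rad = 0.7176°

0.718°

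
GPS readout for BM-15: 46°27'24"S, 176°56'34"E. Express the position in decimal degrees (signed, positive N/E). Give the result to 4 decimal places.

lat: 46.4567° S → -46.4567°
lon: 176.9428° E → +176.9428°

-46.4567°, +176.9428°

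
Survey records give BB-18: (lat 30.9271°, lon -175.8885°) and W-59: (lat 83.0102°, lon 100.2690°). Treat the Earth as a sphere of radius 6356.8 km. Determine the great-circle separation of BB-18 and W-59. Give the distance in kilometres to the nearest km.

6499 km

Δφ = 52.0831°,  Δλ = -83.8425°
a = sin²(Δφ/2) + cos φ₁ cos φ₂ sin²(Δλ/2) = 0.239338
c = 2·arcsin(√a) = 1.022394 rad = 58.5789°
d = R·c = 6356.8 × 1.022394 = 6499.2 km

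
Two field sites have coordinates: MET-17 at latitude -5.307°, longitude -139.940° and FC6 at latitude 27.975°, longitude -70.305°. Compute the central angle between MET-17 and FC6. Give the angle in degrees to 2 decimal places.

74.77°

Δφ = 33.2820°,  Δλ = 69.6350°
a = sin²(Δφ/2) + cos φ₁ cos φ₂ sin²(Δλ/2) = 0.368684
c = 2·arcsin(√a) = 1.305047 rad = 74.7737°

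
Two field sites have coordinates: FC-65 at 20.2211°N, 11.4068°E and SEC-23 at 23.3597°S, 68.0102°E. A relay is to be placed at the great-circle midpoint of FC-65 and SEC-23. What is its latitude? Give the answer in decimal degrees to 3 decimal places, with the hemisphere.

Bx = cos φ₂ cos Δλ = 0.505314,  By = cos φ₂ sin Δλ = 0.766448
φₘ = atan2(sin φ₁ + sin φ₂, √((cos φ₁ + Bx)² + By²)) = -1.78220°
λₘ = λ₁ + atan2(By, cos φ₁ + Bx) = 39.37059°

1.782°S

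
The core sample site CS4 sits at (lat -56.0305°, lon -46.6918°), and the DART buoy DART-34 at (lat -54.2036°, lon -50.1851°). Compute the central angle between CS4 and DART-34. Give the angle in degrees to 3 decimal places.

2.707°

Δφ = 1.8269°,  Δλ = -3.4933°
a = sin²(Δφ/2) + cos φ₁ cos φ₂ sin²(Δλ/2) = 0.000558
c = 2·arcsin(√a) = 0.047239 rad = 2.7066°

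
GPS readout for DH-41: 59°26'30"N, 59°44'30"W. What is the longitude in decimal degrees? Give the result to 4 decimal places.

59° + 44′/60 + 30″/3600 = 59 + 0.73333 + 0.00833 = 59.7417°

59.7417°W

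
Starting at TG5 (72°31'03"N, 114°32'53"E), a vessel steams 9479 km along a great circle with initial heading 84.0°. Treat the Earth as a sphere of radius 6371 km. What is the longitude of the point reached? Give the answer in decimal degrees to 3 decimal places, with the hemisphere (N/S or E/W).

TG5: φ = +72.51750°, λ = +114.54806°
δ = d/R = 9479/6371 = 1.487836 rad
φ₂ = arcsin(sin φ₁ cos δ + cos φ₁ sin δ cos θ)
   = arcsin(0.95381·0.08287 + 0.30041·0.99656·0.10453) = 6.33445°
λ₂ = λ₁ + atan2(sin θ sin δ cos φ₁, cos δ − sin φ₁ sin φ₂) = -151.15528°

151.155°W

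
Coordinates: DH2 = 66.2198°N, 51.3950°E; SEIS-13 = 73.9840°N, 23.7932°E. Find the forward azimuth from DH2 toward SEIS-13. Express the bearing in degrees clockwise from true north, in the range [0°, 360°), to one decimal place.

322.0°

Δλ = -27.6018°
y = sin Δλ · cos φ₂ = -0.127834
x = cos φ₁ sin φ₂ − sin φ₁ cos φ₂ cos Δλ = 0.163832
θ = atan2(y, x) = -37.9640° → 322.0360° (mod 360°)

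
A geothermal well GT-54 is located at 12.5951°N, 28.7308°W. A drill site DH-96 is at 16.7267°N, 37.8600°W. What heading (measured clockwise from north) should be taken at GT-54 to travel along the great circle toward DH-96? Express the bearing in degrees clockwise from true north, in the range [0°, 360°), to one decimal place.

296.2°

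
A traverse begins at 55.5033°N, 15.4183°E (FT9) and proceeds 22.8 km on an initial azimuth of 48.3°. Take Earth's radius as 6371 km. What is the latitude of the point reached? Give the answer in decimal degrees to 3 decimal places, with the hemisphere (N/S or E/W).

55.639°N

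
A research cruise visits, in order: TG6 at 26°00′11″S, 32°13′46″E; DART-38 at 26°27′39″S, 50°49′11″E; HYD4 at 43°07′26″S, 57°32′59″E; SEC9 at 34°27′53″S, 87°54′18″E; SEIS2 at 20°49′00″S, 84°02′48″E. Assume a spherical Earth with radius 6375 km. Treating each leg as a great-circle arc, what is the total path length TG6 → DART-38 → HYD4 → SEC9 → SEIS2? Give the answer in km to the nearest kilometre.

8156 km

TG6: φ = -26.00306°, λ = +32.22944°
DART-38: φ = -26.46083°, λ = +50.81972°
HYD4: φ = -43.12389°, λ = +57.54972°
SEC9: φ = -34.46472°, λ = +87.90500°
SEIS2: φ = -20.81667°, λ = +84.04667°
TG6→DART-38: c = 0.290903 rad, d = 1854.51 km
DART-38→HYD4: c = 0.306136 rad, d = 1951.62 km
HYD4→SEC9: c = 0.436813 rad, d = 2784.68 km
SEC9→SEIS2: c = 0.245497 rad, d = 1565.04 km
Total = 1854.51 + 1951.62 + 2784.68 + 1565.04 = 8155.85 km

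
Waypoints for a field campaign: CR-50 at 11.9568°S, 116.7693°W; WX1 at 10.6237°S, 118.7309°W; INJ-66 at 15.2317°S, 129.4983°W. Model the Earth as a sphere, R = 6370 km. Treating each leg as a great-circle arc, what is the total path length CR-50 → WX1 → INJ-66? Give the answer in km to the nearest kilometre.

CR-50→WX1: c = 0.040847 rad, d = 260.20 km
WX1→INJ-66: c = 0.199977 rad, d = 1273.86 km
Total = 260.20 + 1273.86 = 1534.05 km

1534 km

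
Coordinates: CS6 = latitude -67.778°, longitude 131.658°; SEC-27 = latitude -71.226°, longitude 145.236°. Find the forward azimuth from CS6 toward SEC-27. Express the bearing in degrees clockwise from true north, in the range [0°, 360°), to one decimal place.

Δλ = 13.5780°
y = sin Δλ · cos φ₂ = 0.075557
x = cos φ₁ sin φ₂ − sin φ₁ cos φ₂ cos Δλ = -0.068469
θ = atan2(y, x) = 132.1827° → 132.1827° (mod 360°)

132.2°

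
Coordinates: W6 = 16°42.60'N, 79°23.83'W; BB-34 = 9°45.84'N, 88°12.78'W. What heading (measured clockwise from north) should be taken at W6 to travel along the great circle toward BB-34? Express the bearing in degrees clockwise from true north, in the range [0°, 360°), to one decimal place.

232.1°

W6: φ = +16.71000°, λ = -79.39717°
BB-34: φ = +9.76400°, λ = -88.21300°
Δλ = -8.8158°
y = sin Δλ · cos φ₂ = -0.151039
x = cos φ₁ sin φ₂ − sin φ₁ cos φ₂ cos Δλ = -0.117586
θ = atan2(y, x) = -127.9013° → 232.0987° (mod 360°)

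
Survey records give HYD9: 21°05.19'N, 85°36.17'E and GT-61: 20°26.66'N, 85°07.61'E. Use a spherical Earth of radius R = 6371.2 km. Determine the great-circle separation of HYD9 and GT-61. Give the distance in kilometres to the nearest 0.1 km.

86.9 km

HYD9: φ = +21.08650°, λ = +85.60283°
GT-61: φ = +20.44433°, λ = +85.12683°
Δφ = -0.6422°,  Δλ = -0.4760°
a = sin²(Δφ/2) + cos φ₁ cos φ₂ sin²(Δλ/2) = 0.000046
c = 2·arcsin(√a) = 0.013637 rad = 0.7813°
d = R·c = 6371.2 × 0.013637 = 86.9 km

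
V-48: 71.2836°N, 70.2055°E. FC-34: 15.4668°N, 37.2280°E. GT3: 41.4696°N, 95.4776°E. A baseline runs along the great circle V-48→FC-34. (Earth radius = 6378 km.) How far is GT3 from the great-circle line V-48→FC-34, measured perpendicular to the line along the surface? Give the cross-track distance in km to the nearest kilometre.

3454 km

δ₁₃ = central angle V-48→GT3 = 0.564920 rad  (haversine)
θ₁₃ = bearing V-48→GT3 = 143.306°,  θ₁₂ = bearing V-48→FC-34 = 217.642°
dₓₜ = R·arcsin(sin δ₁₃ · sin(θ₁₃ − θ₁₂)) = 6378·arcsin(0.53535·sin(-74.336°)) = -3454.012 km
|dₓₜ| = 3454.012 km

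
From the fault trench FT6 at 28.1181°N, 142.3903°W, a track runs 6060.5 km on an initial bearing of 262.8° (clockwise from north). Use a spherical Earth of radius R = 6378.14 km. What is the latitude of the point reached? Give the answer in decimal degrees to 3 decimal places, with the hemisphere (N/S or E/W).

δ = d/R = 6060.5/6378.14 = 0.950199 rad
φ₂ = arcsin(sin φ₁ cos δ + cos φ₁ sin δ cos θ)
   = arcsin(0.47129·0.58152 + 0.88198·0.81353·-0.12533) = 10.61082°
λ₂ = λ₁ + atan2(sin θ sin δ cos φ₁, cos δ − sin φ₁ sin φ₂) = 162.40888°

10.611°N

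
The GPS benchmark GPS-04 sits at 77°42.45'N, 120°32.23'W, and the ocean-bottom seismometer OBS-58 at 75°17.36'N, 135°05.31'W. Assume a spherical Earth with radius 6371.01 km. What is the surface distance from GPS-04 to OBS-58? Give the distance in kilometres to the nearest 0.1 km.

461.7 km

GPS-04: φ = +77.70750°, λ = -120.53717°
OBS-58: φ = +75.28933°, λ = -135.08850°
Δφ = -2.4182°,  Δλ = -14.5513°
a = sin²(Δφ/2) + cos φ₁ cos φ₂ sin²(Δλ/2) = 0.001312
c = 2·arcsin(√a) = 0.072469 rad = 4.1522°
d = R·c = 6371.01 × 0.072469 = 461.7 km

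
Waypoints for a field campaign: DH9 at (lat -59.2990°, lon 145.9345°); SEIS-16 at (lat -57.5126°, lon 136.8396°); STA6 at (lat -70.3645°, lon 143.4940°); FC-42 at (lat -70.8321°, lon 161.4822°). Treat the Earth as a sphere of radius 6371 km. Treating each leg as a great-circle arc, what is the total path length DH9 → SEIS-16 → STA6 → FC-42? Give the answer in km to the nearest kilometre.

2693 km

DH9→SEIS-16: c = 0.088727 rad, d = 565.28 km
SEIS-16→STA6: c = 0.229711 rad, d = 1463.49 km
STA6→FC-42: c = 0.104224 rad, d = 664.01 km
Total = 565.28 + 1463.49 + 664.01 = 2692.77 km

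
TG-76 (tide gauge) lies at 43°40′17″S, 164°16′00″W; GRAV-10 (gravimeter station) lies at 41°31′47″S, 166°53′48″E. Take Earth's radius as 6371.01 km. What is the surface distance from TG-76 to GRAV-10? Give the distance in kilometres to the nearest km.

2360 km

TG-76: φ = -43.67139°, λ = -164.26667°
GRAV-10: φ = -41.52972°, λ = +166.89667°
Δφ = 2.1417°,  Δλ = -28.8367°
a = sin²(Δφ/2) + cos φ₁ cos φ₂ sin²(Δλ/2) = 0.033922
c = 2·arcsin(√a) = 0.370471 rad = 21.2264°
d = R·c = 6371.01 × 0.370471 = 2360.3 km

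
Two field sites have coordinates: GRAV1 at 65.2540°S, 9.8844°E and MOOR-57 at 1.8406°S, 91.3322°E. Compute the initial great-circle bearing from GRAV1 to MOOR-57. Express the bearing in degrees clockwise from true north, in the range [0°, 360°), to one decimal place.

83.0°

Δλ = 81.4478°
y = sin Δλ · cos φ₂ = 0.988371
x = cos φ₁ sin φ₂ − sin φ₁ cos φ₂ cos Δλ = 0.121540
θ = atan2(y, x) = 82.9895° → 82.9895° (mod 360°)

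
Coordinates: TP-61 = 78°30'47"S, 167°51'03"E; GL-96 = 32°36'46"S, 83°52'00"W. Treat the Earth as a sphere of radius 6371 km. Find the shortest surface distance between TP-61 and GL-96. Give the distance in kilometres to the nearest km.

6850 km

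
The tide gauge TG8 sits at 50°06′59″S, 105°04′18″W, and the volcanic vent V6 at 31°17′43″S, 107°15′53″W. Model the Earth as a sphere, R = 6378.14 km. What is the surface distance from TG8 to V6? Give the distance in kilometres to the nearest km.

TG8: φ = -50.11639°, λ = -105.07167°
V6: φ = -31.29528°, λ = -107.26472°
Δφ = 18.8211°,  Δλ = -2.1931°
a = sin²(Δφ/2) + cos φ₁ cos φ₂ sin²(Δλ/2) = 0.026935
c = 2·arcsin(√a) = 0.329732 rad = 18.8923°
d = R·c = 6378.14 × 0.329732 = 2103.1 km

2103 km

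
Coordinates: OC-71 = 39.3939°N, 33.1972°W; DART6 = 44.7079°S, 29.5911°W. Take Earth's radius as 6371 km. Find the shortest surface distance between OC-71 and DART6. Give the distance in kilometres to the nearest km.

9359 km

Δφ = -84.1018°,  Δλ = 3.6061°
a = sin²(Δφ/2) + cos φ₁ cos φ₂ sin²(Δλ/2) = 0.449163
c = 2·arcsin(√a) = 1.468947 rad = 84.1644°
d = R·c = 6371 × 1.468947 = 9358.7 km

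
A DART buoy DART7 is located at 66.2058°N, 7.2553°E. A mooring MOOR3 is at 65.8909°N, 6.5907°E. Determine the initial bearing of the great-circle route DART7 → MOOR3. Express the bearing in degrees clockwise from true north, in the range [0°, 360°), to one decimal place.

Δλ = -0.6646°
y = sin Δλ · cos φ₂ = -0.004738
x = cos φ₁ sin φ₂ − sin φ₁ cos φ₂ cos Δλ = -0.005471
θ = atan2(y, x) = -139.1062° → 220.8938° (mod 360°)

220.9°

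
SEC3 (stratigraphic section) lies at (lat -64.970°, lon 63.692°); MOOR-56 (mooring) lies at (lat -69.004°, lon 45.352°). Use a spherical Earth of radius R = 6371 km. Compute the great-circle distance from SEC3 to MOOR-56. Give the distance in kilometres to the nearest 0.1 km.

909.7 km

Δφ = -4.0340°,  Δλ = -18.3400°
a = sin²(Δφ/2) + cos φ₁ cos φ₂ sin²(Δλ/2) = 0.005089
c = 2·arcsin(√a) = 0.142793 rad = 8.1815°
d = R·c = 6371 × 0.142793 = 909.7 km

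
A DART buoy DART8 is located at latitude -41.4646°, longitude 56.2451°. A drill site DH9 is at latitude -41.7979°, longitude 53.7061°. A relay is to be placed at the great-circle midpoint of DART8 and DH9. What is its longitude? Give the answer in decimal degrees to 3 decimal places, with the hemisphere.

Bx = cos φ₂ cos Δλ = 0.744769,  By = cos φ₂ sin Δλ = -0.033025
φₘ = atan2(sin φ₁ + sin φ₂, √((cos φ₁ + Bx)² + By²)) = -41.63823°
λₘ = λ₁ + atan2(By, cos φ₁ + Bx) = 54.97888°

54.979°E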